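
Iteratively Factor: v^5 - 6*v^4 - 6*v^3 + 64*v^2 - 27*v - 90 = (v + 1)*(v^4 - 7*v^3 + v^2 + 63*v - 90) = (v - 5)*(v + 1)*(v^3 - 2*v^2 - 9*v + 18) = (v - 5)*(v - 3)*(v + 1)*(v^2 + v - 6) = (v - 5)*(v - 3)*(v - 2)*(v + 1)*(v + 3)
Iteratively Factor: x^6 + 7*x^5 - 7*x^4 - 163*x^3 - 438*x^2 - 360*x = (x)*(x^5 + 7*x^4 - 7*x^3 - 163*x^2 - 438*x - 360) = x*(x + 2)*(x^4 + 5*x^3 - 17*x^2 - 129*x - 180) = x*(x - 5)*(x + 2)*(x^3 + 10*x^2 + 33*x + 36) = x*(x - 5)*(x + 2)*(x + 4)*(x^2 + 6*x + 9) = x*(x - 5)*(x + 2)*(x + 3)*(x + 4)*(x + 3)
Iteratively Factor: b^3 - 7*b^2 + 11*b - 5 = (b - 1)*(b^2 - 6*b + 5) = (b - 5)*(b - 1)*(b - 1)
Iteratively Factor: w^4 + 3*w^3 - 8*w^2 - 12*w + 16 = (w - 2)*(w^3 + 5*w^2 + 2*w - 8) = (w - 2)*(w + 4)*(w^2 + w - 2) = (w - 2)*(w - 1)*(w + 4)*(w + 2)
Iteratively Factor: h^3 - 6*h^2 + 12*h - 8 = (h - 2)*(h^2 - 4*h + 4) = (h - 2)^2*(h - 2)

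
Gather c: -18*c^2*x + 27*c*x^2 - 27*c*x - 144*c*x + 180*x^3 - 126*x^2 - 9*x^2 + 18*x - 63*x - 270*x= -18*c^2*x + c*(27*x^2 - 171*x) + 180*x^3 - 135*x^2 - 315*x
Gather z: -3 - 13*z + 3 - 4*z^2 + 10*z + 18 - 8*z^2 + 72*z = -12*z^2 + 69*z + 18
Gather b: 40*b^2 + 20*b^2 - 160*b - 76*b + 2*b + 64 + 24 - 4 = 60*b^2 - 234*b + 84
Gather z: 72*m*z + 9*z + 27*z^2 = 27*z^2 + z*(72*m + 9)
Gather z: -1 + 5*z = 5*z - 1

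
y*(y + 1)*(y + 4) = y^3 + 5*y^2 + 4*y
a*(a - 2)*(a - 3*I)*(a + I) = a^4 - 2*a^3 - 2*I*a^3 + 3*a^2 + 4*I*a^2 - 6*a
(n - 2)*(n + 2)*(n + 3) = n^3 + 3*n^2 - 4*n - 12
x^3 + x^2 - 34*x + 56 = (x - 4)*(x - 2)*(x + 7)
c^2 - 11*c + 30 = (c - 6)*(c - 5)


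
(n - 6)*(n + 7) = n^2 + n - 42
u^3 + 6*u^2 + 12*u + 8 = (u + 2)^3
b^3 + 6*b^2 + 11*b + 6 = (b + 1)*(b + 2)*(b + 3)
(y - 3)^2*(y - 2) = y^3 - 8*y^2 + 21*y - 18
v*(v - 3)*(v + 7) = v^3 + 4*v^2 - 21*v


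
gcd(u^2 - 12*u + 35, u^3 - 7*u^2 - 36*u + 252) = u - 7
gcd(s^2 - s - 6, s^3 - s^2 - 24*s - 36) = s + 2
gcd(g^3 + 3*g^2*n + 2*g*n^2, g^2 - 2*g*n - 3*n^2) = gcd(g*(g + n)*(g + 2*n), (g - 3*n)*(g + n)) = g + n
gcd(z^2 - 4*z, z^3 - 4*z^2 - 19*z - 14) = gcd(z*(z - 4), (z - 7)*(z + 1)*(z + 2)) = 1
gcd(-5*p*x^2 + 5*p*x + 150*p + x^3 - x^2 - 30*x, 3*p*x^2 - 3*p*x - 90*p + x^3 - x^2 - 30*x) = x^2 - x - 30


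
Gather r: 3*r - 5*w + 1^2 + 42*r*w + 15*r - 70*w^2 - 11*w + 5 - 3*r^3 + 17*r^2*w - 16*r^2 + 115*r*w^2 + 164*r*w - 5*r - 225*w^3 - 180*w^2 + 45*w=-3*r^3 + r^2*(17*w - 16) + r*(115*w^2 + 206*w + 13) - 225*w^3 - 250*w^2 + 29*w + 6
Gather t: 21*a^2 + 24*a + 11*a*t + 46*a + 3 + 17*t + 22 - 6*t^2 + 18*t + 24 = 21*a^2 + 70*a - 6*t^2 + t*(11*a + 35) + 49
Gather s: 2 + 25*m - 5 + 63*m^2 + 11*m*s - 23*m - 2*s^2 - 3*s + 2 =63*m^2 + 2*m - 2*s^2 + s*(11*m - 3) - 1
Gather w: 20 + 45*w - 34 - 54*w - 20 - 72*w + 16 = -81*w - 18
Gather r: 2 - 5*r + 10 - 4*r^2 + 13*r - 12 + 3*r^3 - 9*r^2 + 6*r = 3*r^3 - 13*r^2 + 14*r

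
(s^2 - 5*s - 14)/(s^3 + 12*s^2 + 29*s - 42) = (s^2 - 5*s - 14)/(s^3 + 12*s^2 + 29*s - 42)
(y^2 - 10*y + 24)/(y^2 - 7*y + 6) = (y - 4)/(y - 1)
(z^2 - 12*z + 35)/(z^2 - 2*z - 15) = (z - 7)/(z + 3)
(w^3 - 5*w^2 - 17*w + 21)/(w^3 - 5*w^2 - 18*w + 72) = (w^3 - 5*w^2 - 17*w + 21)/(w^3 - 5*w^2 - 18*w + 72)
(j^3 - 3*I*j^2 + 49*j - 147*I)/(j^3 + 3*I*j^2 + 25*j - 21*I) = (j - 7*I)/(j - I)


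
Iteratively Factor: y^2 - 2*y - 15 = (y + 3)*(y - 5)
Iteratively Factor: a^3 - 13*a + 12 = (a - 1)*(a^2 + a - 12) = (a - 3)*(a - 1)*(a + 4)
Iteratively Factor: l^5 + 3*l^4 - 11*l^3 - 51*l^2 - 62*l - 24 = (l + 1)*(l^4 + 2*l^3 - 13*l^2 - 38*l - 24) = (l - 4)*(l + 1)*(l^3 + 6*l^2 + 11*l + 6) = (l - 4)*(l + 1)*(l + 3)*(l^2 + 3*l + 2) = (l - 4)*(l + 1)*(l + 2)*(l + 3)*(l + 1)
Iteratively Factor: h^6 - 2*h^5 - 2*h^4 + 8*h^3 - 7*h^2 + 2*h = (h + 2)*(h^5 - 4*h^4 + 6*h^3 - 4*h^2 + h) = (h - 1)*(h + 2)*(h^4 - 3*h^3 + 3*h^2 - h) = (h - 1)^2*(h + 2)*(h^3 - 2*h^2 + h) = h*(h - 1)^2*(h + 2)*(h^2 - 2*h + 1) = h*(h - 1)^3*(h + 2)*(h - 1)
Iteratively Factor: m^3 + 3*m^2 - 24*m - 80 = (m + 4)*(m^2 - m - 20) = (m - 5)*(m + 4)*(m + 4)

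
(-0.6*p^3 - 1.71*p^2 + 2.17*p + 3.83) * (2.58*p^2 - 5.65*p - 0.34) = -1.548*p^5 - 1.0218*p^4 + 15.4641*p^3 - 1.7977*p^2 - 22.3773*p - 1.3022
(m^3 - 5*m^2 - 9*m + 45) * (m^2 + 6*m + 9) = m^5 + m^4 - 30*m^3 - 54*m^2 + 189*m + 405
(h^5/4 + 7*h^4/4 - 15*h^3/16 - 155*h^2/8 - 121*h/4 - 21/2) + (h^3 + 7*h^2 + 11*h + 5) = h^5/4 + 7*h^4/4 + h^3/16 - 99*h^2/8 - 77*h/4 - 11/2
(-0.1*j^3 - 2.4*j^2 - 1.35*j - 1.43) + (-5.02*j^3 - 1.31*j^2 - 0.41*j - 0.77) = -5.12*j^3 - 3.71*j^2 - 1.76*j - 2.2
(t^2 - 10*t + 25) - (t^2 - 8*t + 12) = 13 - 2*t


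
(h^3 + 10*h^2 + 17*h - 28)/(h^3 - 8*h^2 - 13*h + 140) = (h^2 + 6*h - 7)/(h^2 - 12*h + 35)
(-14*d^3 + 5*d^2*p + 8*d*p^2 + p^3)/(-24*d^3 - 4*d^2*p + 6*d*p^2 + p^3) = (-7*d^2 + 6*d*p + p^2)/(-12*d^2 + 4*d*p + p^2)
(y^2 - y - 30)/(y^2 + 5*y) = (y - 6)/y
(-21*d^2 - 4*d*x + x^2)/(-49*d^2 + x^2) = (3*d + x)/(7*d + x)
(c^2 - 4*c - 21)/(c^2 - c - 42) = (c + 3)/(c + 6)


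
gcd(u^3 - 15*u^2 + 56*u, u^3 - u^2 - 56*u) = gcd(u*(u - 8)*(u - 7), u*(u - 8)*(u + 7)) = u^2 - 8*u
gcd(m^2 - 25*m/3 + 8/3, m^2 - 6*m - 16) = m - 8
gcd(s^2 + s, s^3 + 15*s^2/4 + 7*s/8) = s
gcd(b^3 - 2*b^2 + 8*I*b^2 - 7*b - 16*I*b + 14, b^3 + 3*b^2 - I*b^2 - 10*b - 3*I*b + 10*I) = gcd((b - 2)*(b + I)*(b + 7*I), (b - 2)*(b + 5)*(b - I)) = b - 2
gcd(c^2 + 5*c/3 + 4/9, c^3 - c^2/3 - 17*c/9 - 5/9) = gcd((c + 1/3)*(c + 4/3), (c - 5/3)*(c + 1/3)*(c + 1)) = c + 1/3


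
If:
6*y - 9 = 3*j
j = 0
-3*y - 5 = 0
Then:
No Solution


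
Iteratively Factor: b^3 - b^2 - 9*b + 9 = (b - 3)*(b^2 + 2*b - 3) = (b - 3)*(b + 3)*(b - 1)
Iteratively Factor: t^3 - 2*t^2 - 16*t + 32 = (t - 2)*(t^2 - 16) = (t - 4)*(t - 2)*(t + 4)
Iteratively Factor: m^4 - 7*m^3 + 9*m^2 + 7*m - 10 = (m + 1)*(m^3 - 8*m^2 + 17*m - 10) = (m - 5)*(m + 1)*(m^2 - 3*m + 2) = (m - 5)*(m - 1)*(m + 1)*(m - 2)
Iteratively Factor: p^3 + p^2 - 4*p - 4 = (p - 2)*(p^2 + 3*p + 2) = (p - 2)*(p + 2)*(p + 1)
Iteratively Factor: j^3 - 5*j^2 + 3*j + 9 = (j + 1)*(j^2 - 6*j + 9) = (j - 3)*(j + 1)*(j - 3)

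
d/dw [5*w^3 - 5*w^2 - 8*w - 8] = 15*w^2 - 10*w - 8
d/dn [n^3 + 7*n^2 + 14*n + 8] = 3*n^2 + 14*n + 14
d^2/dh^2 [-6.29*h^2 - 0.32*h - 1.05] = -12.5800000000000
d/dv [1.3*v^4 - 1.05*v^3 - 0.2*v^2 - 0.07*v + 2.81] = 5.2*v^3 - 3.15*v^2 - 0.4*v - 0.07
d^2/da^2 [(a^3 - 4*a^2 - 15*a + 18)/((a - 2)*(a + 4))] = 10*(a^3 - 18*a^2 - 12*a - 56)/(a^6 + 6*a^5 - 12*a^4 - 88*a^3 + 96*a^2 + 384*a - 512)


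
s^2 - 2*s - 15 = (s - 5)*(s + 3)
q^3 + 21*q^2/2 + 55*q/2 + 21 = (q + 3/2)*(q + 2)*(q + 7)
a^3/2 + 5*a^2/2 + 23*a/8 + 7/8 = (a/2 + 1/4)*(a + 1)*(a + 7/2)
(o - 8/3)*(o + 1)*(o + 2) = o^3 + o^2/3 - 6*o - 16/3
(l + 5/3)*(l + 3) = l^2 + 14*l/3 + 5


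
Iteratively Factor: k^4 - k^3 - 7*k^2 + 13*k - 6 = (k - 1)*(k^3 - 7*k + 6) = (k - 1)^2*(k^2 + k - 6) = (k - 1)^2*(k + 3)*(k - 2)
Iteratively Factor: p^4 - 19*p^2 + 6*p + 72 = (p + 4)*(p^3 - 4*p^2 - 3*p + 18) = (p - 3)*(p + 4)*(p^2 - p - 6) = (p - 3)*(p + 2)*(p + 4)*(p - 3)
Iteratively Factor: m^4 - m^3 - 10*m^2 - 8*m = (m + 1)*(m^3 - 2*m^2 - 8*m) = m*(m + 1)*(m^2 - 2*m - 8) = m*(m - 4)*(m + 1)*(m + 2)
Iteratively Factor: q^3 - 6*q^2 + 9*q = (q - 3)*(q^2 - 3*q) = q*(q - 3)*(q - 3)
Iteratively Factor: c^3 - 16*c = (c - 4)*(c^2 + 4*c) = c*(c - 4)*(c + 4)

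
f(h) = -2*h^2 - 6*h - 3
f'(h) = -4*h - 6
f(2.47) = -30.02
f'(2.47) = -15.88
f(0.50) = -6.50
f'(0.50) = -8.00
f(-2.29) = 0.25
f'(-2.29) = 3.16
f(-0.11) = -2.36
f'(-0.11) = -5.56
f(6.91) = -139.96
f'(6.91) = -33.64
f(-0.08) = -2.53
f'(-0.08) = -5.68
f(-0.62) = -0.05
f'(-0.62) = -3.52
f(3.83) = -55.32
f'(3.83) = -21.32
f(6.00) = -111.00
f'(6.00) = -30.00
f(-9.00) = -111.00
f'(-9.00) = 30.00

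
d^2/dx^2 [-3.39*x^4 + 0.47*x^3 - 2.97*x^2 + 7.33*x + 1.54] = -40.68*x^2 + 2.82*x - 5.94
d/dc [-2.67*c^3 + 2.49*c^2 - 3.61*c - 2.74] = -8.01*c^2 + 4.98*c - 3.61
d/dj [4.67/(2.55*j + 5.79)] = -11.9085/(2.55*j + 5.79)^2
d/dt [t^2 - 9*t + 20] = 2*t - 9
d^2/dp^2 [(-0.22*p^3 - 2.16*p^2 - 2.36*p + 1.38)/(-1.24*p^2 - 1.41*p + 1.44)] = (4.44089209850063e-16*p^5 + 1.364812*p^3 + 7.72992*p^2 + 13.544496*p + 8.126028)/(1.906624*p^6 + 6.504048*p^5 + 0.753299999999999*p^4 - 12.302955*p^3 - 0.8748*p^2 + 8.771328*p - 2.985984)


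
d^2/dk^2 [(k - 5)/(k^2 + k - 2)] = 2*((4 - 3*k)*(k^2 + k - 2) + (k - 5)*(2*k + 1)^2)/(k^2 + k - 2)^3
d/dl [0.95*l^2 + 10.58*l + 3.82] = 1.9*l + 10.58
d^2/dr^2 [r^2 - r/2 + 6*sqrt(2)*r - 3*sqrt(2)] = 2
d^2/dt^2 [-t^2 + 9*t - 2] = -2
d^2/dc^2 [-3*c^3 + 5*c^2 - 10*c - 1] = 10 - 18*c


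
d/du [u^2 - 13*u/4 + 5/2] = 2*u - 13/4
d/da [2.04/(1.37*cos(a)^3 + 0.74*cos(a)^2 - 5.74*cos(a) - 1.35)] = (8.3844*cos(a)^2 + 3.0192*cos(a) - 11.7096)*sin(a)/(1.37*cos(a)^3 + 0.74*cos(a)^2 - 5.74*cos(a) - 1.35)^2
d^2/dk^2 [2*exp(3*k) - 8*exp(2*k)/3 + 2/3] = (18*exp(k) - 32/3)*exp(2*k)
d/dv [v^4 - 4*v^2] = 4*v*(v^2 - 2)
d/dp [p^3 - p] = 3*p^2 - 1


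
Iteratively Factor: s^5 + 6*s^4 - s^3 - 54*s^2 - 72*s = (s + 3)*(s^4 + 3*s^3 - 10*s^2 - 24*s) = s*(s + 3)*(s^3 + 3*s^2 - 10*s - 24) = s*(s + 3)*(s + 4)*(s^2 - s - 6) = s*(s - 3)*(s + 3)*(s + 4)*(s + 2)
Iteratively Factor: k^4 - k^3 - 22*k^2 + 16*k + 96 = (k + 4)*(k^3 - 5*k^2 - 2*k + 24) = (k + 2)*(k + 4)*(k^2 - 7*k + 12) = (k - 4)*(k + 2)*(k + 4)*(k - 3)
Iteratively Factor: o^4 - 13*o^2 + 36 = (o - 2)*(o^3 + 2*o^2 - 9*o - 18) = (o - 2)*(o + 3)*(o^2 - o - 6) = (o - 3)*(o - 2)*(o + 3)*(o + 2)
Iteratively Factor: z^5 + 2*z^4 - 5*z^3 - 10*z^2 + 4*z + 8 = (z - 2)*(z^4 + 4*z^3 + 3*z^2 - 4*z - 4) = (z - 2)*(z - 1)*(z^3 + 5*z^2 + 8*z + 4) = (z - 2)*(z - 1)*(z + 2)*(z^2 + 3*z + 2) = (z - 2)*(z - 1)*(z + 2)^2*(z + 1)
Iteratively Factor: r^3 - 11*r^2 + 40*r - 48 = (r - 4)*(r^2 - 7*r + 12) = (r - 4)*(r - 3)*(r - 4)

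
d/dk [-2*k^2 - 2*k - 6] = -4*k - 2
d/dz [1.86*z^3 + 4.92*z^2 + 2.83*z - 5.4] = 5.58*z^2 + 9.84*z + 2.83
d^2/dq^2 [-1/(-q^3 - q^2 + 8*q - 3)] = 2*(-(3*q + 1)*(q^3 + q^2 - 8*q + 3) + (3*q^2 + 2*q - 8)^2)/(q^3 + q^2 - 8*q + 3)^3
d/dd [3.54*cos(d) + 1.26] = -3.54*sin(d)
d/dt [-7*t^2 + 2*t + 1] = 2 - 14*t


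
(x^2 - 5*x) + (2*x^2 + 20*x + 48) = 3*x^2 + 15*x + 48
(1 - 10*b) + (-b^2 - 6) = -b^2 - 10*b - 5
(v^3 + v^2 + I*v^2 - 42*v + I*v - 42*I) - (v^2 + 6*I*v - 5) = v^3 + I*v^2 - 42*v - 5*I*v + 5 - 42*I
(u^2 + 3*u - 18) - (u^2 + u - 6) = 2*u - 12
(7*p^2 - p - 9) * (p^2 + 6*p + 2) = 7*p^4 + 41*p^3 - p^2 - 56*p - 18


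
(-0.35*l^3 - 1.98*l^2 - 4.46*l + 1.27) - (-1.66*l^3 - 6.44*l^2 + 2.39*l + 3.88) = 1.31*l^3 + 4.46*l^2 - 6.85*l - 2.61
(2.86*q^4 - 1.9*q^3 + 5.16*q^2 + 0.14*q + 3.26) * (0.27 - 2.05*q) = -5.863*q^5 + 4.6672*q^4 - 11.091*q^3 + 1.1062*q^2 - 6.6452*q + 0.8802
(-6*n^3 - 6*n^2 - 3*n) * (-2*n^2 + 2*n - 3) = 12*n^5 + 12*n^3 + 12*n^2 + 9*n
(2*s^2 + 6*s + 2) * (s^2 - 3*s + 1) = 2*s^4 - 14*s^2 + 2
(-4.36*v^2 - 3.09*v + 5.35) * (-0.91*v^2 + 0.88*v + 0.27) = 3.9676*v^4 - 1.0249*v^3 - 8.7649*v^2 + 3.8737*v + 1.4445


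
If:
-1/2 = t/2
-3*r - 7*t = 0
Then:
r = 7/3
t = -1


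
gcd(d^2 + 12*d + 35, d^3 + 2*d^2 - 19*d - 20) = d + 5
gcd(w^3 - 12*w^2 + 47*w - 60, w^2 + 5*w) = 1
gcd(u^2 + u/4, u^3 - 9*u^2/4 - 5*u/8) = u^2 + u/4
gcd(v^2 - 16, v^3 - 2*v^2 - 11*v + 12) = v - 4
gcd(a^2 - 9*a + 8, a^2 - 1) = a - 1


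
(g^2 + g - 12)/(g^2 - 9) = (g + 4)/(g + 3)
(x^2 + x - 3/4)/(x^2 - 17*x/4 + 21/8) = 2*(4*x^2 + 4*x - 3)/(8*x^2 - 34*x + 21)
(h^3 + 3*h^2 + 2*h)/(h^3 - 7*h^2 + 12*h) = (h^2 + 3*h + 2)/(h^2 - 7*h + 12)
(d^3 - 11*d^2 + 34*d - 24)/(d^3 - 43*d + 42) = (d - 4)/(d + 7)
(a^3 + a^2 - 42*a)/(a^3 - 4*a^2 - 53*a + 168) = a*(a - 6)/(a^2 - 11*a + 24)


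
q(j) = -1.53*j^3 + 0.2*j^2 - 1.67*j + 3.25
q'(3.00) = -41.78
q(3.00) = -41.27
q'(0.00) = -1.67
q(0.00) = 3.25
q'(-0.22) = -1.98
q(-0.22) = 3.64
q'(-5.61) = -148.37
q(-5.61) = 289.05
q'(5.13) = -120.41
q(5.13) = -206.61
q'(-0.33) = -2.30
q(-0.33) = 3.88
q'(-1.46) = -12.04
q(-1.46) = 10.88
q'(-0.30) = -2.20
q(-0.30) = 3.81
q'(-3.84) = -70.89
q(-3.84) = 99.25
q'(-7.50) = -262.86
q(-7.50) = 672.49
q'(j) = -4.59*j^2 + 0.4*j - 1.67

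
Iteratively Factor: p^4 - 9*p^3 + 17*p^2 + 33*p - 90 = (p - 3)*(p^3 - 6*p^2 - p + 30) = (p - 5)*(p - 3)*(p^2 - p - 6) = (p - 5)*(p - 3)^2*(p + 2)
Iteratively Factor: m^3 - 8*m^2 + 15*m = (m - 5)*(m^2 - 3*m) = m*(m - 5)*(m - 3)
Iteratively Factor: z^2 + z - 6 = (z - 2)*(z + 3)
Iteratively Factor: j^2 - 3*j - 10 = (j - 5)*(j + 2)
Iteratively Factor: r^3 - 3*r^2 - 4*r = (r - 4)*(r^2 + r) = (r - 4)*(r + 1)*(r)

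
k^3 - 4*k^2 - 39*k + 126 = (k - 7)*(k - 3)*(k + 6)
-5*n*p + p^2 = p*(-5*n + p)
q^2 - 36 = (q - 6)*(q + 6)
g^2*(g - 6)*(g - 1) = g^4 - 7*g^3 + 6*g^2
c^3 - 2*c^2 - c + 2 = (c - 2)*(c - 1)*(c + 1)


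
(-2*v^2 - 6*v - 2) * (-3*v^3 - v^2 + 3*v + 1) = 6*v^5 + 20*v^4 + 6*v^3 - 18*v^2 - 12*v - 2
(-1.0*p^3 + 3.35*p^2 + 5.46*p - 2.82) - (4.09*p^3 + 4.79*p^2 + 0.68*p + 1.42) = -5.09*p^3 - 1.44*p^2 + 4.78*p - 4.24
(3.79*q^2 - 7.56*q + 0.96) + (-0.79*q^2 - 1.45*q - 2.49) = 3.0*q^2 - 9.01*q - 1.53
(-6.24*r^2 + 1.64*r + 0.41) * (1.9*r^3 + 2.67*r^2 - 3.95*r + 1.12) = -11.856*r^5 - 13.5448*r^4 + 29.8058*r^3 - 12.3721*r^2 + 0.2173*r + 0.4592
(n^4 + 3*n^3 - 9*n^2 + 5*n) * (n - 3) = n^5 - 18*n^3 + 32*n^2 - 15*n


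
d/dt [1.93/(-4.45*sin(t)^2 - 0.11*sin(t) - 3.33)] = (17.177*sin(t) + 0.2123)*cos(t)/(4.45*sin(t)^2 + 0.11*sin(t) + 3.33)^2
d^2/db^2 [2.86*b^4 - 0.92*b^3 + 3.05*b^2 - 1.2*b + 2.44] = 34.32*b^2 - 5.52*b + 6.1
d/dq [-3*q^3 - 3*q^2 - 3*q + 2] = -9*q^2 - 6*q - 3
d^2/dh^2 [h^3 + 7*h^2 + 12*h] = 6*h + 14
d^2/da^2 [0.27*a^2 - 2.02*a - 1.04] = 0.540000000000000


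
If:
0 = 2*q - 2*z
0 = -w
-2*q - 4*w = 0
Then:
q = 0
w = 0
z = 0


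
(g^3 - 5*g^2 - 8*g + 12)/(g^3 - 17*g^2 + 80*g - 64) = (g^2 - 4*g - 12)/(g^2 - 16*g + 64)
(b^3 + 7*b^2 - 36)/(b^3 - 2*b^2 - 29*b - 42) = (b^2 + 4*b - 12)/(b^2 - 5*b - 14)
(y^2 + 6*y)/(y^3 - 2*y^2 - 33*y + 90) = y/(y^2 - 8*y + 15)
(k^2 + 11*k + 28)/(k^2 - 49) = (k + 4)/(k - 7)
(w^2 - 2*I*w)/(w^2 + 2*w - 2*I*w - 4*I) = w/(w + 2)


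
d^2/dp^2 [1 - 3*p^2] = -6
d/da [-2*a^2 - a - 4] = -4*a - 1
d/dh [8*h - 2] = 8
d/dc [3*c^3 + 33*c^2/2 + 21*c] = 9*c^2 + 33*c + 21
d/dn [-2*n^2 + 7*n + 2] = 7 - 4*n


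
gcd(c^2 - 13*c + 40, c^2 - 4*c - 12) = 1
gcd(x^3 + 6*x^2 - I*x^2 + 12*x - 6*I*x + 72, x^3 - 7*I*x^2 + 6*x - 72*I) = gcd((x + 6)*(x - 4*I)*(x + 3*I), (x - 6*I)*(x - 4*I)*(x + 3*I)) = x^2 - I*x + 12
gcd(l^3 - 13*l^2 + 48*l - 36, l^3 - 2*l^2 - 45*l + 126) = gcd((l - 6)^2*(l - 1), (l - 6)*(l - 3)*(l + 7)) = l - 6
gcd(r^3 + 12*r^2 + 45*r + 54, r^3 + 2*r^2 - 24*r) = r + 6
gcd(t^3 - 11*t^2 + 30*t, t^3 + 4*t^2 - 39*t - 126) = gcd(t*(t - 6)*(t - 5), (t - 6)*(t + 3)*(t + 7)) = t - 6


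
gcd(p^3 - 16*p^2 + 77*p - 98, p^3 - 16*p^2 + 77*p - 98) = p^3 - 16*p^2 + 77*p - 98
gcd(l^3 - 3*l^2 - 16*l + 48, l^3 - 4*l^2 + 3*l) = l - 3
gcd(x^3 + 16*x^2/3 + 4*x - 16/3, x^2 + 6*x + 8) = x^2 + 6*x + 8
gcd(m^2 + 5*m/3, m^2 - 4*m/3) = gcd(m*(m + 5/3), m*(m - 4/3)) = m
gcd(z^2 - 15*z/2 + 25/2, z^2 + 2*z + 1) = 1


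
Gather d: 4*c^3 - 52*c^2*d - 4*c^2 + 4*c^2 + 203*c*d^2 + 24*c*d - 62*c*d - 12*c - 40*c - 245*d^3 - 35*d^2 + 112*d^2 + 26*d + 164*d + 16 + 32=4*c^3 - 52*c - 245*d^3 + d^2*(203*c + 77) + d*(-52*c^2 - 38*c + 190) + 48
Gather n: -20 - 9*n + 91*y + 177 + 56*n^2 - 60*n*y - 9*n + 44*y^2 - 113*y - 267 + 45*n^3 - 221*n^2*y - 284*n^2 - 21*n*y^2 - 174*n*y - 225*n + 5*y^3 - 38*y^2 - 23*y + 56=45*n^3 + n^2*(-221*y - 228) + n*(-21*y^2 - 234*y - 243) + 5*y^3 + 6*y^2 - 45*y - 54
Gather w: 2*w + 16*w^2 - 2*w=16*w^2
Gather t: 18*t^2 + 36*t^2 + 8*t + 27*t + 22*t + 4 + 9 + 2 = 54*t^2 + 57*t + 15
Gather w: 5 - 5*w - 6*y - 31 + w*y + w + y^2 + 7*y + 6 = w*(y - 4) + y^2 + y - 20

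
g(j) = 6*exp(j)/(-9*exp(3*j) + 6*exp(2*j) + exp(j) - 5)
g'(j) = 6*(27*exp(3*j) - 12*exp(2*j) - exp(j))*exp(j)/(-9*exp(3*j) + 6*exp(2*j) + exp(j) - 5)^2 + 6*exp(j)/(-9*exp(3*j) + 6*exp(2*j) + exp(j) - 5)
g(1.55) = -0.03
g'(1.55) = 0.08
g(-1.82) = -0.21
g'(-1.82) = -0.22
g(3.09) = -0.00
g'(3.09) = 0.00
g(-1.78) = -0.22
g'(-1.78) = -0.23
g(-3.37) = -0.04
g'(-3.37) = -0.04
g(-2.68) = -0.08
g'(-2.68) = -0.09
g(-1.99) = -0.17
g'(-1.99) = -0.18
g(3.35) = -0.00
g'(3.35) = 0.00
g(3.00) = 0.00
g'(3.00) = 0.00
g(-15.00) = 0.00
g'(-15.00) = 0.00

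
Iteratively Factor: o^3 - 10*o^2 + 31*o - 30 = (o - 2)*(o^2 - 8*o + 15) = (o - 3)*(o - 2)*(o - 5)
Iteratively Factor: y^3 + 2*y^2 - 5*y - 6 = (y + 1)*(y^2 + y - 6) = (y + 1)*(y + 3)*(y - 2)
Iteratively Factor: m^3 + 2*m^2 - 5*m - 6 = (m + 3)*(m^2 - m - 2) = (m - 2)*(m + 3)*(m + 1)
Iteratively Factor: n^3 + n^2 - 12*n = (n + 4)*(n^2 - 3*n) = (n - 3)*(n + 4)*(n)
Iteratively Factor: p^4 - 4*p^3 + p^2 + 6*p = (p - 2)*(p^3 - 2*p^2 - 3*p) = p*(p - 2)*(p^2 - 2*p - 3) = p*(p - 3)*(p - 2)*(p + 1)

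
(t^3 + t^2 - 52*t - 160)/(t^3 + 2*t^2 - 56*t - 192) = (t + 5)/(t + 6)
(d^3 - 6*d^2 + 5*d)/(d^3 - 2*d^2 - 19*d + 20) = d/(d + 4)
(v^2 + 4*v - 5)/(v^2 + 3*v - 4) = (v + 5)/(v + 4)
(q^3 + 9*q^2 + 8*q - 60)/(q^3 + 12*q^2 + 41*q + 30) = (q - 2)/(q + 1)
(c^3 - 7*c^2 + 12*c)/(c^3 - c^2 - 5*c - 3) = c*(c - 4)/(c^2 + 2*c + 1)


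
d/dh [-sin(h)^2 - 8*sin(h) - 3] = -2*(sin(h) + 4)*cos(h)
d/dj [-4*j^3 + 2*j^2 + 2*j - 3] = -12*j^2 + 4*j + 2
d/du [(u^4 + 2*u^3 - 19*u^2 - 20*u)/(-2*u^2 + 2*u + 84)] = (-2*u^5 + u^4 + 172*u^3 + 213*u^2 - 1596*u - 840)/(2*(u^4 - 2*u^3 - 83*u^2 + 84*u + 1764))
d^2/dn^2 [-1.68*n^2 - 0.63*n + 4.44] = -3.36000000000000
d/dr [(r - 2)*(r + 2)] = 2*r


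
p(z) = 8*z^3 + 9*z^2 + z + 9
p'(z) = 24*z^2 + 18*z + 1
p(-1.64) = -3.72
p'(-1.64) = 36.03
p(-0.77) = 9.91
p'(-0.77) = 1.37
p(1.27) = 41.17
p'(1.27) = 62.57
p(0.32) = 10.50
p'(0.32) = 9.22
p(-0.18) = 9.06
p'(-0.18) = -1.46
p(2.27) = 151.22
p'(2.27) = 165.53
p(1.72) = 78.05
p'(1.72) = 102.96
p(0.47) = 12.29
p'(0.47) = 14.76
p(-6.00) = -1401.00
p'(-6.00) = 757.00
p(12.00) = 15141.00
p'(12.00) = 3673.00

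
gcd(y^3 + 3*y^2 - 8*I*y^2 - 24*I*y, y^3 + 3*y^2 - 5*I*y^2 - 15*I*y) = y^2 + 3*y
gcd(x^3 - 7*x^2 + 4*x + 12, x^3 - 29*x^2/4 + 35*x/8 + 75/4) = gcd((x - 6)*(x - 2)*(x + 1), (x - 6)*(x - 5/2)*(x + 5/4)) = x - 6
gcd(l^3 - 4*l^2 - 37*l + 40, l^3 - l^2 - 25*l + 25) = l^2 + 4*l - 5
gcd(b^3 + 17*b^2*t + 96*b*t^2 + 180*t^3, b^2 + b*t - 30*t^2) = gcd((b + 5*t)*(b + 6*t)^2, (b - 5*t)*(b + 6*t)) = b + 6*t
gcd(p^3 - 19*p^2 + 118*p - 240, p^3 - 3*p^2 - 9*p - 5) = p - 5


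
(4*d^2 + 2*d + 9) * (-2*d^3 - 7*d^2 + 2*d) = -8*d^5 - 32*d^4 - 24*d^3 - 59*d^2 + 18*d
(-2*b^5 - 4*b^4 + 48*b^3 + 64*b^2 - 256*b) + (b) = -2*b^5 - 4*b^4 + 48*b^3 + 64*b^2 - 255*b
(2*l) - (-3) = 2*l + 3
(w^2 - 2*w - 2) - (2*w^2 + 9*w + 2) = -w^2 - 11*w - 4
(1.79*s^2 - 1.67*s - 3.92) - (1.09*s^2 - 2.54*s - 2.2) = 0.7*s^2 + 0.87*s - 1.72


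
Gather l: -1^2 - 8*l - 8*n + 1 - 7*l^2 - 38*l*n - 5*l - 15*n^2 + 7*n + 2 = -7*l^2 + l*(-38*n - 13) - 15*n^2 - n + 2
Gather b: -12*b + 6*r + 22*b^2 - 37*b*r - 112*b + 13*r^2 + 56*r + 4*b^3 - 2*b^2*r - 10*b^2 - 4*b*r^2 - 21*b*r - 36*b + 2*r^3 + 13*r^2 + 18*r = 4*b^3 + b^2*(12 - 2*r) + b*(-4*r^2 - 58*r - 160) + 2*r^3 + 26*r^2 + 80*r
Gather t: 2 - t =2 - t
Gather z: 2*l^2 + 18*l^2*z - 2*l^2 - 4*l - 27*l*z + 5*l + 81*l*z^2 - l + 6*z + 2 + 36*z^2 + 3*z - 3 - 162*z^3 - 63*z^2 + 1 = -162*z^3 + z^2*(81*l - 27) + z*(18*l^2 - 27*l + 9)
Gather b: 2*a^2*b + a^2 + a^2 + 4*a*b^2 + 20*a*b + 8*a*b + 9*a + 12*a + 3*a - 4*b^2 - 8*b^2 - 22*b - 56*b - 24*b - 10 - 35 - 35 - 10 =2*a^2 + 24*a + b^2*(4*a - 12) + b*(2*a^2 + 28*a - 102) - 90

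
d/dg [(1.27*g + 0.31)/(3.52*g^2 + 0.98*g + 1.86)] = (-4.4704*g^2 - 2.1824*g + 2.0584)/(12.3904*g^4 + 6.8992*g^3 + 14.0548*g^2 + 3.6456*g + 3.4596)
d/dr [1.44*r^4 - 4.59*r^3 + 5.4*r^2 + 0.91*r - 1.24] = 5.76*r^3 - 13.77*r^2 + 10.8*r + 0.91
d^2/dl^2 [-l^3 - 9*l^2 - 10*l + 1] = -6*l - 18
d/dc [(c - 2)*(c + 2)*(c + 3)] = 3*c^2 + 6*c - 4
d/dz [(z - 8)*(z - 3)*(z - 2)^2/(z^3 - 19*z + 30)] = (z^2 + 10*z - 66)/(z^2 + 10*z + 25)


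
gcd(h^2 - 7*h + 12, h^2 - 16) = h - 4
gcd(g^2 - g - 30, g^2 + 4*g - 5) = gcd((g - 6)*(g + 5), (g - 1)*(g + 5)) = g + 5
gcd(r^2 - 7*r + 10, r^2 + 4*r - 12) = r - 2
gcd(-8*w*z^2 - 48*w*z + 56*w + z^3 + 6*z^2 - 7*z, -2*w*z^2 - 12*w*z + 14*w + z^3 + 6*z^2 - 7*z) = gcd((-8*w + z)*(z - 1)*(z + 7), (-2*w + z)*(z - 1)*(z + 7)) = z^2 + 6*z - 7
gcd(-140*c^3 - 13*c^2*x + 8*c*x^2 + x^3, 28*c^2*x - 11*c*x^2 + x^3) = -4*c + x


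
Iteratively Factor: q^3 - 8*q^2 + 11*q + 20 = (q + 1)*(q^2 - 9*q + 20) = (q - 4)*(q + 1)*(q - 5)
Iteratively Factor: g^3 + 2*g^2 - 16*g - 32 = (g + 2)*(g^2 - 16) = (g + 2)*(g + 4)*(g - 4)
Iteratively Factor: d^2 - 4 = (d - 2)*(d + 2)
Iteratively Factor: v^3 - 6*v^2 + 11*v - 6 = (v - 2)*(v^2 - 4*v + 3) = (v - 3)*(v - 2)*(v - 1)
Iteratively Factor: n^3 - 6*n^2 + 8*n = (n - 4)*(n^2 - 2*n) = (n - 4)*(n - 2)*(n)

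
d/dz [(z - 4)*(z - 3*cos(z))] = z + (z - 4)*(3*sin(z) + 1) - 3*cos(z)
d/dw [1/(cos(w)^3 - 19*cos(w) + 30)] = (3*cos(w)^2 - 19)*sin(w)/(cos(w)^3 - 19*cos(w) + 30)^2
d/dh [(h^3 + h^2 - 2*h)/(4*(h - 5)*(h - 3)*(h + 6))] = (-3*h^4 - 62*h^3 + 233*h^2 + 180*h - 180)/(4*(h^6 - 4*h^5 - 62*h^4 + 312*h^3 + 729*h^2 - 5940*h + 8100))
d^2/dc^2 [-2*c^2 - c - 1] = -4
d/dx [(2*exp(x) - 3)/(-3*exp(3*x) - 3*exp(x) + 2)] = (3*(2*exp(x) - 3)*(3*exp(2*x) + 1) - 6*exp(3*x) - 6*exp(x) + 4)*exp(x)/(3*exp(3*x) + 3*exp(x) - 2)^2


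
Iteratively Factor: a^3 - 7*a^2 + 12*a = (a - 3)*(a^2 - 4*a) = (a - 4)*(a - 3)*(a)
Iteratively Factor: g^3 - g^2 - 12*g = (g)*(g^2 - g - 12) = g*(g - 4)*(g + 3)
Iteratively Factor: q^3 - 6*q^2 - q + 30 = (q - 3)*(q^2 - 3*q - 10) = (q - 3)*(q + 2)*(q - 5)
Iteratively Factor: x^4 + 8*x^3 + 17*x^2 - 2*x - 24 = (x - 1)*(x^3 + 9*x^2 + 26*x + 24) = (x - 1)*(x + 4)*(x^2 + 5*x + 6) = (x - 1)*(x + 2)*(x + 4)*(x + 3)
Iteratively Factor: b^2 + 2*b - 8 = (b + 4)*(b - 2)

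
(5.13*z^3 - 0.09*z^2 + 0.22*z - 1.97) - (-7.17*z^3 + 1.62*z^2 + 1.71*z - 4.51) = 12.3*z^3 - 1.71*z^2 - 1.49*z + 2.54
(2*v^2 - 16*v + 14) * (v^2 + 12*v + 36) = 2*v^4 + 8*v^3 - 106*v^2 - 408*v + 504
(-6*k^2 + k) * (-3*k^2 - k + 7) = 18*k^4 + 3*k^3 - 43*k^2 + 7*k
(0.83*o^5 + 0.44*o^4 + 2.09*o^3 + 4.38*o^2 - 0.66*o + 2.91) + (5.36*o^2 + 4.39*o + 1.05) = 0.83*o^5 + 0.44*o^4 + 2.09*o^3 + 9.74*o^2 + 3.73*o + 3.96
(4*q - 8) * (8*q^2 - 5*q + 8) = 32*q^3 - 84*q^2 + 72*q - 64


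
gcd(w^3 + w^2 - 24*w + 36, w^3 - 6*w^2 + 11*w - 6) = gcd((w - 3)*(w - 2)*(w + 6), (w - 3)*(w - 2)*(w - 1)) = w^2 - 5*w + 6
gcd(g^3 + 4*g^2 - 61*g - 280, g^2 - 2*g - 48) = g - 8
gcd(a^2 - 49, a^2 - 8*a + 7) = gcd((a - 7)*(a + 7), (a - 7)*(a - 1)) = a - 7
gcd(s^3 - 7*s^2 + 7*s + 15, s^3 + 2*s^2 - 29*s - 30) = s^2 - 4*s - 5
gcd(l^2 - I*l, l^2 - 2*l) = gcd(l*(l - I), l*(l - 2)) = l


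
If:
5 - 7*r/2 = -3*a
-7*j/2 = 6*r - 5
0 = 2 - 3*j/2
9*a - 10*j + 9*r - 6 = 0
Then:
No Solution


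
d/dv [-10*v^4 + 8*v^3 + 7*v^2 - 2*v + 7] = -40*v^3 + 24*v^2 + 14*v - 2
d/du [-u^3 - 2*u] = -3*u^2 - 2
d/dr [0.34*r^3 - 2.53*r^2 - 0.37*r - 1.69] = 1.02*r^2 - 5.06*r - 0.37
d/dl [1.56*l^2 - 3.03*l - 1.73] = 3.12*l - 3.03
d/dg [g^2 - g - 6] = 2*g - 1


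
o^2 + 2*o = o*(o + 2)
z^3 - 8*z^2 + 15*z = z*(z - 5)*(z - 3)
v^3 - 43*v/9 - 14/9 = (v - 7/3)*(v + 1/3)*(v + 2)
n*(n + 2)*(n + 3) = n^3 + 5*n^2 + 6*n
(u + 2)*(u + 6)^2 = u^3 + 14*u^2 + 60*u + 72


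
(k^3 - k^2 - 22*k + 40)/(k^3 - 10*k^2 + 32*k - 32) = (k + 5)/(k - 4)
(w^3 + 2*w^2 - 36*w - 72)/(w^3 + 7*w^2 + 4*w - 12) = (w - 6)/(w - 1)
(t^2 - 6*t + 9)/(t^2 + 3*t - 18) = (t - 3)/(t + 6)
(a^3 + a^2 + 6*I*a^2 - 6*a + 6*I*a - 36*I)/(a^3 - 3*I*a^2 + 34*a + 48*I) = (a^3 + a^2*(1 + 6*I) + 6*a*(-1 + I) - 36*I)/(a^3 - 3*I*a^2 + 34*a + 48*I)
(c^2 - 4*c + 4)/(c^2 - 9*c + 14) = (c - 2)/(c - 7)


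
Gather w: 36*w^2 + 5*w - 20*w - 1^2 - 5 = 36*w^2 - 15*w - 6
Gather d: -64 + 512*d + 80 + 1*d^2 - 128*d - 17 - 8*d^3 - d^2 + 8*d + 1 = -8*d^3 + 392*d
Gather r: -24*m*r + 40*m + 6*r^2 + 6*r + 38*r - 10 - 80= 40*m + 6*r^2 + r*(44 - 24*m) - 90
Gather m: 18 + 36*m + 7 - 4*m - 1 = 32*m + 24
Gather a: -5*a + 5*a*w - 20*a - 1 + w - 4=a*(5*w - 25) + w - 5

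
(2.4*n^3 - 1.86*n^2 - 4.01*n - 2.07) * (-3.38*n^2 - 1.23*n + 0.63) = -8.112*n^5 + 3.3348*n^4 + 17.3536*n^3 + 10.7571*n^2 + 0.0197999999999996*n - 1.3041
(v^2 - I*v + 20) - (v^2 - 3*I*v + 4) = 2*I*v + 16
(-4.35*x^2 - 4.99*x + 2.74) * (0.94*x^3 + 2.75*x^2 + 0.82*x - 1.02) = -4.089*x^5 - 16.6531*x^4 - 14.7139*x^3 + 7.8802*x^2 + 7.3366*x - 2.7948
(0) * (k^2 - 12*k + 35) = 0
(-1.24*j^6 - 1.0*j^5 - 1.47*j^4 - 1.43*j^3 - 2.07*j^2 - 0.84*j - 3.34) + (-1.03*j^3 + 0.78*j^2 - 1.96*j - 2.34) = -1.24*j^6 - 1.0*j^5 - 1.47*j^4 - 2.46*j^3 - 1.29*j^2 - 2.8*j - 5.68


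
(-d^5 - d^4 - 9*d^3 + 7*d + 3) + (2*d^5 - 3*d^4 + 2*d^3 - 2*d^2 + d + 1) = d^5 - 4*d^4 - 7*d^3 - 2*d^2 + 8*d + 4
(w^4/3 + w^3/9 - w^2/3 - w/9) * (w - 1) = w^5/3 - 2*w^4/9 - 4*w^3/9 + 2*w^2/9 + w/9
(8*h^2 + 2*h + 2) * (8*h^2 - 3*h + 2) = 64*h^4 - 8*h^3 + 26*h^2 - 2*h + 4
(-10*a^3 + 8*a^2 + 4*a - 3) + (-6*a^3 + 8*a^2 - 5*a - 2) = -16*a^3 + 16*a^2 - a - 5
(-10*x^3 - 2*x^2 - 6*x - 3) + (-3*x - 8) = -10*x^3 - 2*x^2 - 9*x - 11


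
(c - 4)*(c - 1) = c^2 - 5*c + 4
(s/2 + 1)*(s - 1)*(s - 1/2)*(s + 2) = s^4/2 + 5*s^3/4 - 3*s^2/4 - 2*s + 1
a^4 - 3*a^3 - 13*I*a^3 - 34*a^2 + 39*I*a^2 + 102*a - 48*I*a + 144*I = (a - 3)*(a - 8*I)*(a - 6*I)*(a + I)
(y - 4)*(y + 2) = y^2 - 2*y - 8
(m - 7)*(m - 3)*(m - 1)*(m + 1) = m^4 - 10*m^3 + 20*m^2 + 10*m - 21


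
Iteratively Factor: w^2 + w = (w)*(w + 1)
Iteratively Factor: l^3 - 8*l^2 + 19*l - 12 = (l - 4)*(l^2 - 4*l + 3) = (l - 4)*(l - 1)*(l - 3)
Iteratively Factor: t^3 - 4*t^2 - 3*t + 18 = (t - 3)*(t^2 - t - 6) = (t - 3)^2*(t + 2)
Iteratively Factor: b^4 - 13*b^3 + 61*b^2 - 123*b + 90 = (b - 2)*(b^3 - 11*b^2 + 39*b - 45) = (b - 3)*(b - 2)*(b^2 - 8*b + 15) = (b - 3)^2*(b - 2)*(b - 5)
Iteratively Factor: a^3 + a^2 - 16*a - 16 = (a + 4)*(a^2 - 3*a - 4) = (a - 4)*(a + 4)*(a + 1)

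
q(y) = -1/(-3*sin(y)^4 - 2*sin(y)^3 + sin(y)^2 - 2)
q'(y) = -(12*sin(y)^3*cos(y) + 6*sin(y)^2*cos(y) - 2*sin(y)*cos(y))/(-3*sin(y)^4 - 2*sin(y)^3 + sin(y)^2 - 2)^2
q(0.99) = 0.25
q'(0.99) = -0.34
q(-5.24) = 0.24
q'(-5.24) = -0.30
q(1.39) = 0.17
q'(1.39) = -0.08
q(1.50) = 0.17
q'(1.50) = -0.03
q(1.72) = 0.17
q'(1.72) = 0.07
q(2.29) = 0.31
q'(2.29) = 0.44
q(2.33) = 0.33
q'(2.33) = 0.46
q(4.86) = 0.51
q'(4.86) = 0.14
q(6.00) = 0.53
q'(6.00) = -0.20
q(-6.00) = 0.50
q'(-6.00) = -0.04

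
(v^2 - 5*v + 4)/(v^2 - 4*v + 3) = (v - 4)/(v - 3)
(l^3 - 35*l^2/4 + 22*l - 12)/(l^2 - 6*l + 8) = (l^2 - 19*l/4 + 3)/(l - 2)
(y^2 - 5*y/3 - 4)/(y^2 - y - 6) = (y + 4/3)/(y + 2)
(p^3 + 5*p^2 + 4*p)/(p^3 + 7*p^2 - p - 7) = p*(p + 4)/(p^2 + 6*p - 7)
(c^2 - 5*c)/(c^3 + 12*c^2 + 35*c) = (c - 5)/(c^2 + 12*c + 35)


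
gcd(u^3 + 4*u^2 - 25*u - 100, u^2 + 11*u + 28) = u + 4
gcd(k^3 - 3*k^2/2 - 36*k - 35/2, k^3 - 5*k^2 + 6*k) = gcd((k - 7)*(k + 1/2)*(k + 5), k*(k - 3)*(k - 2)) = 1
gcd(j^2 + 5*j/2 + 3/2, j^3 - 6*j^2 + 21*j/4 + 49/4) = j + 1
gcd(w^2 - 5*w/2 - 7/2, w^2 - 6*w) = 1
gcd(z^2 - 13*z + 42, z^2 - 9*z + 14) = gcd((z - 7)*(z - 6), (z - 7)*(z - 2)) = z - 7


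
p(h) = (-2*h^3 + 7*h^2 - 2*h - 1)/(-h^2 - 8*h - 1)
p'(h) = (2*h + 8)*(-2*h^3 + 7*h^2 - 2*h - 1)/(-h^2 - 8*h - 1)^2 + (-6*h^2 + 14*h - 2)/(-h^2 - 8*h - 1)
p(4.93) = 1.24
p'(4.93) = 0.87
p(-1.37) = 2.48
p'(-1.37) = -2.40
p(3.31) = 0.09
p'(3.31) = 0.52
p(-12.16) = -90.23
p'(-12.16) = -8.01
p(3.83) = 0.40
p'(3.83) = 0.65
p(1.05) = -0.22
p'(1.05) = -0.37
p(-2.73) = 7.27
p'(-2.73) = -4.97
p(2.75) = -0.16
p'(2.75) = 0.36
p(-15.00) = -78.81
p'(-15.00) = -1.62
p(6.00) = 2.27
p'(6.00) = 1.04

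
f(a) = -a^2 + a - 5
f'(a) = 1 - 2*a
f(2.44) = -8.51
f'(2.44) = -3.88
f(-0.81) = -6.47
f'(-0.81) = 2.62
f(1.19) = -5.23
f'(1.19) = -1.38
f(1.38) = -5.52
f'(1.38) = -1.76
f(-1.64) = -9.33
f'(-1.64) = 4.28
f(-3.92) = -24.29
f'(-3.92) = 8.84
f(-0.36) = -5.49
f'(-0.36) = 1.72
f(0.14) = -4.88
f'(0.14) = 0.72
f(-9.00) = -95.00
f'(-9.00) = 19.00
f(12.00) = -137.00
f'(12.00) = -23.00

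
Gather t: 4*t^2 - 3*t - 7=4*t^2 - 3*t - 7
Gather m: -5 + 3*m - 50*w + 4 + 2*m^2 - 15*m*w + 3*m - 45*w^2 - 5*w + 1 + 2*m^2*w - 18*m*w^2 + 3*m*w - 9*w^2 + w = m^2*(2*w + 2) + m*(-18*w^2 - 12*w + 6) - 54*w^2 - 54*w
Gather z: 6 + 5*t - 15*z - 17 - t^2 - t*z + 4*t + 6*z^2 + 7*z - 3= -t^2 + 9*t + 6*z^2 + z*(-t - 8) - 14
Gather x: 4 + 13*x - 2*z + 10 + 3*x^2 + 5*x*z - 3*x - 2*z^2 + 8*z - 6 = 3*x^2 + x*(5*z + 10) - 2*z^2 + 6*z + 8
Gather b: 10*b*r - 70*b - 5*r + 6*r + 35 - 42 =b*(10*r - 70) + r - 7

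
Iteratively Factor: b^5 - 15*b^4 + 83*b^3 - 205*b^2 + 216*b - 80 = (b - 4)*(b^4 - 11*b^3 + 39*b^2 - 49*b + 20) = (b - 4)*(b - 1)*(b^3 - 10*b^2 + 29*b - 20) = (b - 4)^2*(b - 1)*(b^2 - 6*b + 5) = (b - 5)*(b - 4)^2*(b - 1)*(b - 1)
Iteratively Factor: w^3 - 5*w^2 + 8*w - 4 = (w - 1)*(w^2 - 4*w + 4) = (w - 2)*(w - 1)*(w - 2)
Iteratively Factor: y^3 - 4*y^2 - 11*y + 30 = (y - 2)*(y^2 - 2*y - 15) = (y - 2)*(y + 3)*(y - 5)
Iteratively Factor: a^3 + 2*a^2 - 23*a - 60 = (a + 3)*(a^2 - a - 20) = (a - 5)*(a + 3)*(a + 4)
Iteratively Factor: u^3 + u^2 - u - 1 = (u + 1)*(u^2 - 1) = (u + 1)^2*(u - 1)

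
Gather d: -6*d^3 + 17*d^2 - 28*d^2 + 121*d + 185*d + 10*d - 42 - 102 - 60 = -6*d^3 - 11*d^2 + 316*d - 204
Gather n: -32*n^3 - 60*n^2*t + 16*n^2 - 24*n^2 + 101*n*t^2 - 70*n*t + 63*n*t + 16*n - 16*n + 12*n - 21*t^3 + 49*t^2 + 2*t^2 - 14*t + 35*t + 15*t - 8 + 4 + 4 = -32*n^3 + n^2*(-60*t - 8) + n*(101*t^2 - 7*t + 12) - 21*t^3 + 51*t^2 + 36*t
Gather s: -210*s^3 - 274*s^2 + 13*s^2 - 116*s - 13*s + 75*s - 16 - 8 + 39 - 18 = -210*s^3 - 261*s^2 - 54*s - 3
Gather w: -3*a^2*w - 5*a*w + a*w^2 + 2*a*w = a*w^2 + w*(-3*a^2 - 3*a)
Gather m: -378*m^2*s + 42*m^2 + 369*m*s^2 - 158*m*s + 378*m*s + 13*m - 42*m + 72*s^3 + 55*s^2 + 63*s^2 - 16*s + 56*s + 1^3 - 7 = m^2*(42 - 378*s) + m*(369*s^2 + 220*s - 29) + 72*s^3 + 118*s^2 + 40*s - 6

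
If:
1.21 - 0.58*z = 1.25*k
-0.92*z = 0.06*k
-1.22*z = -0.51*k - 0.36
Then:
No Solution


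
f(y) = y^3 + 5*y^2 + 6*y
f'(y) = 3*y^2 + 10*y + 6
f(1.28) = 17.97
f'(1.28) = 23.72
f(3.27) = 108.05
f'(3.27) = 70.78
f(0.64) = 6.15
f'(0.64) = 13.63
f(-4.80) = -24.19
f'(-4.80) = 27.12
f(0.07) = 0.44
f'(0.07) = 6.71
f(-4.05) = -8.72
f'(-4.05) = 14.71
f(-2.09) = 0.17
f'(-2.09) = -1.80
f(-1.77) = -0.50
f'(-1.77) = -2.30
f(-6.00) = -72.00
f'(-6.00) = 54.00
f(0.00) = 0.00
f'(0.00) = 6.00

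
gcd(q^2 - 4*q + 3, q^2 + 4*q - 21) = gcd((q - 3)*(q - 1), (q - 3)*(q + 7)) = q - 3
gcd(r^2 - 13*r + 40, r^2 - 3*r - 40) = r - 8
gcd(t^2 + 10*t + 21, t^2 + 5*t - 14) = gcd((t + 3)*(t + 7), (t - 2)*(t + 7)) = t + 7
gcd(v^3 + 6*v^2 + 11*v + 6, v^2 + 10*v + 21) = v + 3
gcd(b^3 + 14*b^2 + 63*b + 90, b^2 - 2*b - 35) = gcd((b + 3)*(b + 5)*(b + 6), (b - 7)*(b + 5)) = b + 5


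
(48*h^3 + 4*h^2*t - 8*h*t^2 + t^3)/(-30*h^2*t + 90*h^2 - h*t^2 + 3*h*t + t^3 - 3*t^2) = (-8*h^2 - 2*h*t + t^2)/(5*h*t - 15*h + t^2 - 3*t)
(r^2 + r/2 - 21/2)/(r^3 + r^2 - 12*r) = (r + 7/2)/(r*(r + 4))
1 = 1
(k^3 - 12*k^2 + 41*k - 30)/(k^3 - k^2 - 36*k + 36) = (k - 5)/(k + 6)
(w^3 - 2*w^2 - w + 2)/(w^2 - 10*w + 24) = (w^3 - 2*w^2 - w + 2)/(w^2 - 10*w + 24)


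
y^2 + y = y*(y + 1)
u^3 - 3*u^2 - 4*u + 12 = (u - 3)*(u - 2)*(u + 2)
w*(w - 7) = w^2 - 7*w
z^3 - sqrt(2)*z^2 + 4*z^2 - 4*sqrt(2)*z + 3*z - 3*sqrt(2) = (z + 1)*(z + 3)*(z - sqrt(2))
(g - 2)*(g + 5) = g^2 + 3*g - 10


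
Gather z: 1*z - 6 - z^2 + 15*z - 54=-z^2 + 16*z - 60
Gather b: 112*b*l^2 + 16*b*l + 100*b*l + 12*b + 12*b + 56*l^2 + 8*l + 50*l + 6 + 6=b*(112*l^2 + 116*l + 24) + 56*l^2 + 58*l + 12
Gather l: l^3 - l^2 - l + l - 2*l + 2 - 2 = l^3 - l^2 - 2*l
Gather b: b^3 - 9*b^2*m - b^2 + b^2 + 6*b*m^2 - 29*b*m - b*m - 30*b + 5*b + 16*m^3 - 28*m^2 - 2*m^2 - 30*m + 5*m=b^3 - 9*b^2*m + b*(6*m^2 - 30*m - 25) + 16*m^3 - 30*m^2 - 25*m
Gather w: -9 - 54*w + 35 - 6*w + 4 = 30 - 60*w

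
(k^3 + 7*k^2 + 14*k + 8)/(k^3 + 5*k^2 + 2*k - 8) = (k + 1)/(k - 1)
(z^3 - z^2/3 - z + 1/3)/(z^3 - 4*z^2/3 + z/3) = (z + 1)/z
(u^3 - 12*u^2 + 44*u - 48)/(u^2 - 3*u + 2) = (u^2 - 10*u + 24)/(u - 1)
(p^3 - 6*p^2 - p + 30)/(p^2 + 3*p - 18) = (p^2 - 3*p - 10)/(p + 6)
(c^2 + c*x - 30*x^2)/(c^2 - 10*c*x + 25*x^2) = (-c - 6*x)/(-c + 5*x)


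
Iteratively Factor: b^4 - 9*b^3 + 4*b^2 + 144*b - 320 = (b - 5)*(b^3 - 4*b^2 - 16*b + 64) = (b - 5)*(b - 4)*(b^2 - 16) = (b - 5)*(b - 4)^2*(b + 4)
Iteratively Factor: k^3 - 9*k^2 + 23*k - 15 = (k - 1)*(k^2 - 8*k + 15) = (k - 5)*(k - 1)*(k - 3)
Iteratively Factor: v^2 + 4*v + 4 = (v + 2)*(v + 2)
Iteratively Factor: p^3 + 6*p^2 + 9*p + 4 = (p + 1)*(p^2 + 5*p + 4) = (p + 1)*(p + 4)*(p + 1)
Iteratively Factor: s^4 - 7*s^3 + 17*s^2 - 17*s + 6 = (s - 1)*(s^3 - 6*s^2 + 11*s - 6) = (s - 1)^2*(s^2 - 5*s + 6) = (s - 2)*(s - 1)^2*(s - 3)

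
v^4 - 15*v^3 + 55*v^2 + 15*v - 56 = (v - 8)*(v - 7)*(v - 1)*(v + 1)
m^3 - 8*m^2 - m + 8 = (m - 8)*(m - 1)*(m + 1)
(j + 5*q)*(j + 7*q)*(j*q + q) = j^3*q + 12*j^2*q^2 + j^2*q + 35*j*q^3 + 12*j*q^2 + 35*q^3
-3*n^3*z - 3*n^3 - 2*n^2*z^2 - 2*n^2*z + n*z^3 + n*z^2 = (-3*n + z)*(n + z)*(n*z + n)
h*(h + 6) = h^2 + 6*h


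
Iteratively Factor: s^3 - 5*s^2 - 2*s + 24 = (s - 3)*(s^2 - 2*s - 8) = (s - 4)*(s - 3)*(s + 2)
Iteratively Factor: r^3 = (r)*(r^2) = r^2*(r)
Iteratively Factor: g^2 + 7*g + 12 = (g + 4)*(g + 3)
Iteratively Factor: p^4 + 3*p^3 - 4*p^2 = (p - 1)*(p^3 + 4*p^2) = (p - 1)*(p + 4)*(p^2) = p*(p - 1)*(p + 4)*(p)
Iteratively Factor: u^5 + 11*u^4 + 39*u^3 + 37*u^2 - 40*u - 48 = (u - 1)*(u^4 + 12*u^3 + 51*u^2 + 88*u + 48) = (u - 1)*(u + 4)*(u^3 + 8*u^2 + 19*u + 12) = (u - 1)*(u + 1)*(u + 4)*(u^2 + 7*u + 12) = (u - 1)*(u + 1)*(u + 3)*(u + 4)*(u + 4)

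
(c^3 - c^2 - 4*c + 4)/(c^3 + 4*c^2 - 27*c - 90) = (c^3 - c^2 - 4*c + 4)/(c^3 + 4*c^2 - 27*c - 90)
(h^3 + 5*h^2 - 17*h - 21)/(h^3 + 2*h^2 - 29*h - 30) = (h^2 + 4*h - 21)/(h^2 + h - 30)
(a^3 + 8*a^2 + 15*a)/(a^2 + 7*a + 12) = a*(a + 5)/(a + 4)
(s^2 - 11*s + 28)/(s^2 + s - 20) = (s - 7)/(s + 5)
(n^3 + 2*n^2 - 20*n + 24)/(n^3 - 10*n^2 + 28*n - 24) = (n + 6)/(n - 6)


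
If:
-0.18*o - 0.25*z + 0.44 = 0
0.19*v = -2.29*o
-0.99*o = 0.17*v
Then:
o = 0.00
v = 0.00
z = 1.76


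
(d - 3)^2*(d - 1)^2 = d^4 - 8*d^3 + 22*d^2 - 24*d + 9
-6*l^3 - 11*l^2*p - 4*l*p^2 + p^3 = (-6*l + p)*(l + p)^2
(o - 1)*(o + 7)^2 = o^3 + 13*o^2 + 35*o - 49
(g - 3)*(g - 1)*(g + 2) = g^3 - 2*g^2 - 5*g + 6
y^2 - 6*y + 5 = (y - 5)*(y - 1)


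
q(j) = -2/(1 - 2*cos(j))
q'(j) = 4*sin(j)/(1 - 2*cos(j))^2 = 4*sin(j)/(2*cos(j) - 1)^2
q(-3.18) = -0.67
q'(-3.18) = 0.02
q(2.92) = -0.68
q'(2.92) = 0.10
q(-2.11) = -0.99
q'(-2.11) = -0.84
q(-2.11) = -0.99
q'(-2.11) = -0.84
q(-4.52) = -1.45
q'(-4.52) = 2.05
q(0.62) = 3.19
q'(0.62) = 5.90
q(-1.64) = -1.76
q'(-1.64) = -3.08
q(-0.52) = 2.72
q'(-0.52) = -3.67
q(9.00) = -0.71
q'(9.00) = 0.21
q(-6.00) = 2.17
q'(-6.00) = 1.32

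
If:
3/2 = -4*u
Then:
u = -3/8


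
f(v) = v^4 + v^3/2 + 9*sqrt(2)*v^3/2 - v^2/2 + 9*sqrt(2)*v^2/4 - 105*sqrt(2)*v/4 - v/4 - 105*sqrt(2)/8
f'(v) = 4*v^3 + 3*v^2/2 + 27*sqrt(2)*v^2/2 - v + 9*sqrt(2)*v/2 - 105*sqrt(2)/4 - 1/4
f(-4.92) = -1.28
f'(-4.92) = -41.69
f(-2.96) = 14.31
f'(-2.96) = 23.43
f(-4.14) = -11.16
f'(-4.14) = 9.52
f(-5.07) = 6.06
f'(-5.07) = -56.55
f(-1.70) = 27.35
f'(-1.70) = -6.63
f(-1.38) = 23.71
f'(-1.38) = -16.07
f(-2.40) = 24.87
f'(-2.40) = 13.07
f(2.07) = -5.19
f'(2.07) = 97.44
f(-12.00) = 9691.20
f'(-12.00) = -4048.51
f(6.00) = 2632.37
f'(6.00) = 1600.12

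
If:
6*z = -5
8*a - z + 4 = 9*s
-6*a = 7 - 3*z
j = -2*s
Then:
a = -19/12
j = 47/27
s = -47/54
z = -5/6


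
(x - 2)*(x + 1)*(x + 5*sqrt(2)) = x^3 - x^2 + 5*sqrt(2)*x^2 - 5*sqrt(2)*x - 2*x - 10*sqrt(2)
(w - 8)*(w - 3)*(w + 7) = w^3 - 4*w^2 - 53*w + 168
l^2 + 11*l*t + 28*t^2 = (l + 4*t)*(l + 7*t)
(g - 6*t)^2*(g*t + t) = g^3*t - 12*g^2*t^2 + g^2*t + 36*g*t^3 - 12*g*t^2 + 36*t^3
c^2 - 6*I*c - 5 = (c - 5*I)*(c - I)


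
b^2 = b^2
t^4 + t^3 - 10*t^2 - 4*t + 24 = (t - 2)^2*(t + 2)*(t + 3)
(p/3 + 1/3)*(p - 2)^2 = p^3/3 - p^2 + 4/3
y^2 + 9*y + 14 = (y + 2)*(y + 7)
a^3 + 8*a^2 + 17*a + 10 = (a + 1)*(a + 2)*(a + 5)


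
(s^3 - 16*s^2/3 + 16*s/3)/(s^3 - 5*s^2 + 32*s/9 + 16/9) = 3*s/(3*s + 1)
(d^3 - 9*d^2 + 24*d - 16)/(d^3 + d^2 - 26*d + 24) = (d - 4)/(d + 6)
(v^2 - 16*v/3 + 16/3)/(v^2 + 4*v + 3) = (3*v^2 - 16*v + 16)/(3*(v^2 + 4*v + 3))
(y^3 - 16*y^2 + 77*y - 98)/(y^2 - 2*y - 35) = (y^2 - 9*y + 14)/(y + 5)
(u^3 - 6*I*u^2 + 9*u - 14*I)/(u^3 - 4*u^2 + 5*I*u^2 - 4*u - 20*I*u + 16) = (u^3 - 6*I*u^2 + 9*u - 14*I)/(u^3 + u^2*(-4 + 5*I) + u*(-4 - 20*I) + 16)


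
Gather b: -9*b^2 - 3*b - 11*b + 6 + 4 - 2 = -9*b^2 - 14*b + 8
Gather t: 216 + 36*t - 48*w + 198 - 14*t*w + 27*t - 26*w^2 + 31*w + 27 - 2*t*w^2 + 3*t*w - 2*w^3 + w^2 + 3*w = t*(-2*w^2 - 11*w + 63) - 2*w^3 - 25*w^2 - 14*w + 441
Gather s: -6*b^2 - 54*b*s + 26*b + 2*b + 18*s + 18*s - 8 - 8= -6*b^2 + 28*b + s*(36 - 54*b) - 16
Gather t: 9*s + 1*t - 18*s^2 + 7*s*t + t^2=-18*s^2 + 9*s + t^2 + t*(7*s + 1)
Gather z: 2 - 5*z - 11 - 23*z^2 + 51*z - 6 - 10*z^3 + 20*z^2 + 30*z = -10*z^3 - 3*z^2 + 76*z - 15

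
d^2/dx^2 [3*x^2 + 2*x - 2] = 6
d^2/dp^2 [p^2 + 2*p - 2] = 2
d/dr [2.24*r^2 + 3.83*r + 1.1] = 4.48*r + 3.83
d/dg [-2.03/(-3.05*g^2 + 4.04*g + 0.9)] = (8.2012 - 12.383*g)/(-3.05*g^2 + 4.04*g + 0.9)^2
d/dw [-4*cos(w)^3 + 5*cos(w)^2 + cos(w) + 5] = (12*cos(w)^2 - 10*cos(w) - 1)*sin(w)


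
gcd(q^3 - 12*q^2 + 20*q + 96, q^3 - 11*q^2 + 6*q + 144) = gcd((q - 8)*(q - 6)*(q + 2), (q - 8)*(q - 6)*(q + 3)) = q^2 - 14*q + 48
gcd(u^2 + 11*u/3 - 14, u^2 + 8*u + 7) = 1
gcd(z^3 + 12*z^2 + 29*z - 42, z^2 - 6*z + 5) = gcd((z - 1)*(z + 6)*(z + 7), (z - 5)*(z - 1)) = z - 1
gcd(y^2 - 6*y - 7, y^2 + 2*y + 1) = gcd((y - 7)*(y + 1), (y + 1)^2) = y + 1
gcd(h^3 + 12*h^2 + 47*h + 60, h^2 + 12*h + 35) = h + 5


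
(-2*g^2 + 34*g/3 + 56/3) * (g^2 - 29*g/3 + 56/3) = -2*g^4 + 92*g^3/3 - 1154*g^2/9 + 280*g/9 + 3136/9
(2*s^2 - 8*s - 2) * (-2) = -4*s^2 + 16*s + 4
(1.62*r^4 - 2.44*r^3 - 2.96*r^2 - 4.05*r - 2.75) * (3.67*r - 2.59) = 5.9454*r^5 - 13.1506*r^4 - 4.5436*r^3 - 7.1971*r^2 + 0.397*r + 7.1225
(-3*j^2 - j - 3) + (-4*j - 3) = -3*j^2 - 5*j - 6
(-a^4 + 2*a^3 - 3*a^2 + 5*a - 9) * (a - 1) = -a^5 + 3*a^4 - 5*a^3 + 8*a^2 - 14*a + 9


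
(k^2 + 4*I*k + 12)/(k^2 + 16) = (k^2 + 4*I*k + 12)/(k^2 + 16)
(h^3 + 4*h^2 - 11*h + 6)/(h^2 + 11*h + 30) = (h^2 - 2*h + 1)/(h + 5)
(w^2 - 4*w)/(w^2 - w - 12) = w/(w + 3)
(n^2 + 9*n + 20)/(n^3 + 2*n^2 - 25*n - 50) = (n + 4)/(n^2 - 3*n - 10)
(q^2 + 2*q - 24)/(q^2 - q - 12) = (q + 6)/(q + 3)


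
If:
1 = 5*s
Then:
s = 1/5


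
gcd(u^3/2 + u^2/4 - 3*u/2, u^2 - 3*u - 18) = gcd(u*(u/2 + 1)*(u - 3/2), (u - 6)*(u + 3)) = 1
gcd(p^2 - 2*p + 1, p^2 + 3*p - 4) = p - 1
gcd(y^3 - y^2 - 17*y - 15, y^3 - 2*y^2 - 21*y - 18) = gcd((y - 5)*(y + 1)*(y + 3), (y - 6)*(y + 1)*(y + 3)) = y^2 + 4*y + 3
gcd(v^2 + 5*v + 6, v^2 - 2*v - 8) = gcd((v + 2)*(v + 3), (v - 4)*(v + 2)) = v + 2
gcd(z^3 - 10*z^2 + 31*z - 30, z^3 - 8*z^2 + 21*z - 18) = z^2 - 5*z + 6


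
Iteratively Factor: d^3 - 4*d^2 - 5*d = (d - 5)*(d^2 + d) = (d - 5)*(d + 1)*(d)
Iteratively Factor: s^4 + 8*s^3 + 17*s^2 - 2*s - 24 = (s + 4)*(s^3 + 4*s^2 + s - 6) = (s + 3)*(s + 4)*(s^2 + s - 2) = (s - 1)*(s + 3)*(s + 4)*(s + 2)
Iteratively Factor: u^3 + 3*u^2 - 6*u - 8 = (u + 1)*(u^2 + 2*u - 8) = (u - 2)*(u + 1)*(u + 4)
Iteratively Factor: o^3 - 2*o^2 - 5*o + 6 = (o - 1)*(o^2 - o - 6) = (o - 1)*(o + 2)*(o - 3)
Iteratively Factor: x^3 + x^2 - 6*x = (x - 2)*(x^2 + 3*x) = x*(x - 2)*(x + 3)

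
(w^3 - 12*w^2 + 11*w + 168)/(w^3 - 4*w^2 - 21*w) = (w - 8)/w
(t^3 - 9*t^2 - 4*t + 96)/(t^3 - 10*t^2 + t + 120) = (t - 4)/(t - 5)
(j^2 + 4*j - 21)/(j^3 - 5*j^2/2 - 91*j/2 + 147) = 2*(j - 3)/(2*j^2 - 19*j + 42)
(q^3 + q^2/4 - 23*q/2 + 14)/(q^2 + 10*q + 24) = (4*q^2 - 15*q + 14)/(4*(q + 6))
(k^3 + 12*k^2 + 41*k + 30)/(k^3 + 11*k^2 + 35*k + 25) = (k + 6)/(k + 5)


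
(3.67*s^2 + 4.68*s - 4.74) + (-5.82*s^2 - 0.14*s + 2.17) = -2.15*s^2 + 4.54*s - 2.57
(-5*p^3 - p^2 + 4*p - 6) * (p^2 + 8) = -5*p^5 - p^4 - 36*p^3 - 14*p^2 + 32*p - 48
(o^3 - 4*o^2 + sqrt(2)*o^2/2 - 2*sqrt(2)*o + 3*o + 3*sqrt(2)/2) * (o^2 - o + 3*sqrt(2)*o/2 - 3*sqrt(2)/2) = o^5 - 5*o^4 + 2*sqrt(2)*o^4 - 10*sqrt(2)*o^3 + 17*o^3/2 - 21*o^2/2 + 14*sqrt(2)*o^2 - 6*sqrt(2)*o + 21*o/2 - 9/2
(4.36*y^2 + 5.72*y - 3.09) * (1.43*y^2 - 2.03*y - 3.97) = 6.2348*y^4 - 0.671200000000001*y^3 - 33.3395*y^2 - 16.4357*y + 12.2673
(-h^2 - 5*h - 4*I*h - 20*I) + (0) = -h^2 - 5*h - 4*I*h - 20*I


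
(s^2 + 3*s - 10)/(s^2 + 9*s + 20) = (s - 2)/(s + 4)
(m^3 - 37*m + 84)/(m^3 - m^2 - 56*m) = (m^2 - 7*m + 12)/(m*(m - 8))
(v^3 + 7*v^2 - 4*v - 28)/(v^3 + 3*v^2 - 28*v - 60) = (v^2 + 5*v - 14)/(v^2 + v - 30)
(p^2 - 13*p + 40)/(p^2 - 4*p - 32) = (p - 5)/(p + 4)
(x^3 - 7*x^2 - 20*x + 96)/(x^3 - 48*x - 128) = (x - 3)/(x + 4)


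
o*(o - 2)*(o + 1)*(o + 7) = o^4 + 6*o^3 - 9*o^2 - 14*o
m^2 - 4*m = m*(m - 4)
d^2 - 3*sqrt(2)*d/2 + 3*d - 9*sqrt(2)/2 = (d + 3)*(d - 3*sqrt(2)/2)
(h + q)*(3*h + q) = 3*h^2 + 4*h*q + q^2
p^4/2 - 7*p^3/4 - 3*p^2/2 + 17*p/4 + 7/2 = (p/2 + 1/2)*(p - 7/2)*(p - 2)*(p + 1)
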